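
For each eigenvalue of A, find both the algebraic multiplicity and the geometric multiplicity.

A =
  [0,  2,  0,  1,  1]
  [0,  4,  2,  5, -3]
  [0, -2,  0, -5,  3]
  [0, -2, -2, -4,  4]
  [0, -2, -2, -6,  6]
λ = 0: alg = 2, geom = 2; λ = 2: alg = 3, geom = 2

Step 1 — factor the characteristic polynomial to read off the algebraic multiplicities:
  χ_A(x) = x^2*(x - 2)^3

Step 2 — compute geometric multiplicities via the rank-nullity identity g(λ) = n − rank(A − λI):
  rank(A − (0)·I) = 3, so dim ker(A − (0)·I) = n − 3 = 2
  rank(A − (2)·I) = 3, so dim ker(A − (2)·I) = n − 3 = 2

Summary:
  λ = 0: algebraic multiplicity = 2, geometric multiplicity = 2
  λ = 2: algebraic multiplicity = 3, geometric multiplicity = 2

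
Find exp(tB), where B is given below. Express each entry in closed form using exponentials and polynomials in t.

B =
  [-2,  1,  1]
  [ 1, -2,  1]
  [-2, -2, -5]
e^{tB} =
  [t*exp(-3*t) + exp(-3*t), t*exp(-3*t), t*exp(-3*t)]
  [t*exp(-3*t), t*exp(-3*t) + exp(-3*t), t*exp(-3*t)]
  [-2*t*exp(-3*t), -2*t*exp(-3*t), -2*t*exp(-3*t) + exp(-3*t)]

Strategy: write B = P · J · P⁻¹ where J is a Jordan canonical form, so e^{tB} = P · e^{tJ} · P⁻¹, and e^{tJ} can be computed block-by-block.

B has Jordan form
J =
  [-3,  1,  0]
  [ 0, -3,  0]
  [ 0,  0, -3]
(up to reordering of blocks).

Per-block formulas:
  For a 1×1 block at λ = -3: exp(t · [-3]) = [e^(-3t)].
  For a 2×2 Jordan block J_2(-3): exp(t · J_2(-3)) = e^(-3t)·(I + t·N), where N is the 2×2 nilpotent shift.

After assembling e^{tJ} and conjugating by P, we get:

e^{tB} =
  [t*exp(-3*t) + exp(-3*t), t*exp(-3*t), t*exp(-3*t)]
  [t*exp(-3*t), t*exp(-3*t) + exp(-3*t), t*exp(-3*t)]
  [-2*t*exp(-3*t), -2*t*exp(-3*t), -2*t*exp(-3*t) + exp(-3*t)]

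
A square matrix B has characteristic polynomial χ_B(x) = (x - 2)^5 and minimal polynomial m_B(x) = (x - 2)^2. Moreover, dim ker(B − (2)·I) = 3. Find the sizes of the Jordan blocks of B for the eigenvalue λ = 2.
Block sizes for λ = 2: [2, 2, 1]

Step 1 — from the characteristic polynomial, algebraic multiplicity of λ = 2 is 5. From dim ker(B − (2)·I) = 3, there are exactly 3 Jordan blocks for λ = 2.
Step 2 — from the minimal polynomial, the factor (x − 2)^2 tells us the largest block for λ = 2 has size 2.
Step 3 — with total size 5, 3 blocks, and largest block 2, the block sizes (in nonincreasing order) are [2, 2, 1].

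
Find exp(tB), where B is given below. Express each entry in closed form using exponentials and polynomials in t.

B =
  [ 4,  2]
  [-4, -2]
e^{tB} =
  [2*exp(2*t) - 1, exp(2*t) - 1]
  [2 - 2*exp(2*t), 2 - exp(2*t)]

Strategy: write B = P · J · P⁻¹ where J is a Jordan canonical form, so e^{tB} = P · e^{tJ} · P⁻¹, and e^{tJ} can be computed block-by-block.

B has Jordan form
J =
  [0, 0]
  [0, 2]
(up to reordering of blocks).

Per-block formulas:
  For a 1×1 block at λ = 2: exp(t · [2]) = [e^(2t)].
  For a 1×1 block at λ = 0: exp(t · [0]) = [e^(0t)].

After assembling e^{tJ} and conjugating by P, we get:

e^{tB} =
  [2*exp(2*t) - 1, exp(2*t) - 1]
  [2 - 2*exp(2*t), 2 - exp(2*t)]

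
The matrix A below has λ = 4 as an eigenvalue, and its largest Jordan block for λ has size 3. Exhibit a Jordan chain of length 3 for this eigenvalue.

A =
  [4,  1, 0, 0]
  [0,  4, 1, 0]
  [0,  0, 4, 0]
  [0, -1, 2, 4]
A Jordan chain for λ = 4 of length 3:
v_1 = (1, 0, 0, -1)ᵀ
v_2 = (0, 1, 0, 2)ᵀ
v_3 = (0, 0, 1, 0)ᵀ

Let N = A − (4)·I. We want v_3 with N^3 v_3 = 0 but N^2 v_3 ≠ 0; then v_{j-1} := N · v_j for j = 3, …, 2.

Pick v_3 = (0, 0, 1, 0)ᵀ.
Then v_2 = N · v_3 = (0, 1, 0, 2)ᵀ.
Then v_1 = N · v_2 = (1, 0, 0, -1)ᵀ.

Sanity check: (A − (4)·I) v_1 = (0, 0, 0, 0)ᵀ = 0. ✓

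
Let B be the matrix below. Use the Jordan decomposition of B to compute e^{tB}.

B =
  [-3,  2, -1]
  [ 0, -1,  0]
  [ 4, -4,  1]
e^{tB} =
  [-2*t*exp(-t) + exp(-t), 2*t*exp(-t), -t*exp(-t)]
  [0, exp(-t), 0]
  [4*t*exp(-t), -4*t*exp(-t), 2*t*exp(-t) + exp(-t)]

Strategy: write B = P · J · P⁻¹ where J is a Jordan canonical form, so e^{tB} = P · e^{tJ} · P⁻¹, and e^{tJ} can be computed block-by-block.

B has Jordan form
J =
  [-1,  1,  0]
  [ 0, -1,  0]
  [ 0,  0, -1]
(up to reordering of blocks).

Per-block formulas:
  For a 2×2 Jordan block J_2(-1): exp(t · J_2(-1)) = e^(-1t)·(I + t·N), where N is the 2×2 nilpotent shift.
  For a 1×1 block at λ = -1: exp(t · [-1]) = [e^(-1t)].

After assembling e^{tJ} and conjugating by P, we get:

e^{tB} =
  [-2*t*exp(-t) + exp(-t), 2*t*exp(-t), -t*exp(-t)]
  [0, exp(-t), 0]
  [4*t*exp(-t), -4*t*exp(-t), 2*t*exp(-t) + exp(-t)]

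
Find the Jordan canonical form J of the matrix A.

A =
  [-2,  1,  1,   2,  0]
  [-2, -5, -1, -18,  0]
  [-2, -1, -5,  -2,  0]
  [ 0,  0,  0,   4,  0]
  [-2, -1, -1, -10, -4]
J_2(-4) ⊕ J_1(-4) ⊕ J_1(-4) ⊕ J_1(4)

The characteristic polynomial is
  det(x·I − A) = x^5 + 12*x^4 + 32*x^3 - 128*x^2 - 768*x - 1024 = (x - 4)*(x + 4)^4

Eigenvalues and multiplicities (the geometric multiplicity of λ is n − rank(A − λI), which equals the number of Jordan blocks for λ):
  λ = -4: algebraic multiplicity = 4, geometric multiplicity = 3
  λ = 4: algebraic multiplicity = 1, geometric multiplicity = 1

Determining the block sizes for each eigenvalue:
  λ = -4: 3 blocks summing to 4 forces exactly one block of size 2 and the rest size 1 → block sizes [2, 1, 1]
  λ = 4: one block (gm = 1), so the single block has size am = 1 → block sizes [1]

Assembling the blocks gives a Jordan form
J =
  [-4,  1,  0,  0, 0]
  [ 0, -4,  0,  0, 0]
  [ 0,  0, -4,  0, 0]
  [ 0,  0,  0, -4, 0]
  [ 0,  0,  0,  0, 4]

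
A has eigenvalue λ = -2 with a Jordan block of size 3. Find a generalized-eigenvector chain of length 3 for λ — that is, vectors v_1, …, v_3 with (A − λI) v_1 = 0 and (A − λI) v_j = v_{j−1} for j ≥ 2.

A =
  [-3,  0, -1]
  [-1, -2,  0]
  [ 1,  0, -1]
A Jordan chain for λ = -2 of length 3:
v_1 = (0, 1, 0)ᵀ
v_2 = (-1, -1, 1)ᵀ
v_3 = (1, 0, 0)ᵀ

Let N = A − (-2)·I. We want v_3 with N^3 v_3 = 0 but N^2 v_3 ≠ 0; then v_{j-1} := N · v_j for j = 3, …, 2.

Pick v_3 = (1, 0, 0)ᵀ.
Then v_2 = N · v_3 = (-1, -1, 1)ᵀ.
Then v_1 = N · v_2 = (0, 1, 0)ᵀ.

Sanity check: (A − (-2)·I) v_1 = (0, 0, 0)ᵀ = 0. ✓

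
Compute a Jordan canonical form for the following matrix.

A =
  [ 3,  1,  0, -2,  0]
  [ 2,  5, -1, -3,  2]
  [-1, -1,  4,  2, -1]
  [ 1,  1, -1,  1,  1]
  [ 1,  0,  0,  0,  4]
J_3(3) ⊕ J_2(4)

The characteristic polynomial is
  det(x·I − A) = x^5 - 17*x^4 + 115*x^3 - 387*x^2 + 648*x - 432 = (x - 4)^2*(x - 3)^3

Eigenvalues and multiplicities (the geometric multiplicity of λ is n − rank(A − λI), which equals the number of Jordan blocks for λ):
  λ = 3: algebraic multiplicity = 3, geometric multiplicity = 1
  λ = 4: algebraic multiplicity = 2, geometric multiplicity = 1

Determining the block sizes for each eigenvalue:
  λ = 3: one block (gm = 1), so the single block has size am = 3 → block sizes [3]
  λ = 4: one block (gm = 1), so the single block has size am = 2 → block sizes [2]

Assembling the blocks gives a Jordan form
J =
  [3, 1, 0, 0, 0]
  [0, 3, 1, 0, 0]
  [0, 0, 3, 0, 0]
  [0, 0, 0, 4, 1]
  [0, 0, 0, 0, 4]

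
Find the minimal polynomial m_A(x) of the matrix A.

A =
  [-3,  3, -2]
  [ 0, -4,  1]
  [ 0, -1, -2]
x^3 + 9*x^2 + 27*x + 27

The characteristic polynomial is χ_A(x) = (x + 3)^3, so the eigenvalues are known. The minimal polynomial is
  m_A(x) = Π_λ (x − λ)^{k_λ}
where k_λ is the size of the *largest* Jordan block for λ (equivalently, the smallest k with (A − λI)^k v = 0 for every generalised eigenvector v of λ).

  λ = -3: largest Jordan block has size 3, contributing (x + 3)^3

So m_A(x) = (x + 3)^3 = x^3 + 9*x^2 + 27*x + 27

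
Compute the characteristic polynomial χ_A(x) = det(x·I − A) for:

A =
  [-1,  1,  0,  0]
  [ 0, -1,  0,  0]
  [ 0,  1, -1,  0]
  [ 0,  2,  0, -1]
x^4 + 4*x^3 + 6*x^2 + 4*x + 1

Expanding det(x·I − A) (e.g. by cofactor expansion or by noting that A is similar to its Jordan form J, which has the same characteristic polynomial as A) gives
  χ_A(x) = x^4 + 4*x^3 + 6*x^2 + 4*x + 1
which factors as (x + 1)^4. The eigenvalues (with algebraic multiplicities) are λ = -1 with multiplicity 4.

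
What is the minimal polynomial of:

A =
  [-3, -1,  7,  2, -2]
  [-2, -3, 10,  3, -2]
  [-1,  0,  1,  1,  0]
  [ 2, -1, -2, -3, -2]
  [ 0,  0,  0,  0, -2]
x^2 + 4*x + 4

The characteristic polynomial is χ_A(x) = (x + 2)^5, so the eigenvalues are known. The minimal polynomial is
  m_A(x) = Π_λ (x − λ)^{k_λ}
where k_λ is the size of the *largest* Jordan block for λ (equivalently, the smallest k with (A − λI)^k v = 0 for every generalised eigenvector v of λ).

  λ = -2: largest Jordan block has size 2, contributing (x + 2)^2

So m_A(x) = (x + 2)^2 = x^2 + 4*x + 4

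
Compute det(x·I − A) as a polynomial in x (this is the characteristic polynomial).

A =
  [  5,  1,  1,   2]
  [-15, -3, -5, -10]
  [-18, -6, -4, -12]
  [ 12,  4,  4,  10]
x^4 - 8*x^3 + 24*x^2 - 32*x + 16

Expanding det(x·I − A) (e.g. by cofactor expansion or by noting that A is similar to its Jordan form J, which has the same characteristic polynomial as A) gives
  χ_A(x) = x^4 - 8*x^3 + 24*x^2 - 32*x + 16
which factors as (x - 2)^4. The eigenvalues (with algebraic multiplicities) are λ = 2 with multiplicity 4.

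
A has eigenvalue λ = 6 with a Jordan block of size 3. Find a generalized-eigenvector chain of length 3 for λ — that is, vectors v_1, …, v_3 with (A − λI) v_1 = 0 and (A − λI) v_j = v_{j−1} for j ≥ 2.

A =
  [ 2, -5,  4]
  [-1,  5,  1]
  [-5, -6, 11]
A Jordan chain for λ = 6 of length 3:
v_1 = (1, 0, 1)ᵀ
v_2 = (-4, -1, -5)ᵀ
v_3 = (1, 0, 0)ᵀ

Let N = A − (6)·I. We want v_3 with N^3 v_3 = 0 but N^2 v_3 ≠ 0; then v_{j-1} := N · v_j for j = 3, …, 2.

Pick v_3 = (1, 0, 0)ᵀ.
Then v_2 = N · v_3 = (-4, -1, -5)ᵀ.
Then v_1 = N · v_2 = (1, 0, 1)ᵀ.

Sanity check: (A − (6)·I) v_1 = (0, 0, 0)ᵀ = 0. ✓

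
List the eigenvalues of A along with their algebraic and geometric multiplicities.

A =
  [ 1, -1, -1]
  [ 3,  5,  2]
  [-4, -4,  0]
λ = 2: alg = 3, geom = 1

Step 1 — factor the characteristic polynomial to read off the algebraic multiplicities:
  χ_A(x) = (x - 2)^3

Step 2 — compute geometric multiplicities via the rank-nullity identity g(λ) = n − rank(A − λI):
  rank(A − (2)·I) = 2, so dim ker(A − (2)·I) = n − 2 = 1

Summary:
  λ = 2: algebraic multiplicity = 3, geometric multiplicity = 1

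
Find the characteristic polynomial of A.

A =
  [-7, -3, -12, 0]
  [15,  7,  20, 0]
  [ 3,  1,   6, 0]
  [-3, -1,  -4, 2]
x^4 - 8*x^3 + 24*x^2 - 32*x + 16

Expanding det(x·I − A) (e.g. by cofactor expansion or by noting that A is similar to its Jordan form J, which has the same characteristic polynomial as A) gives
  χ_A(x) = x^4 - 8*x^3 + 24*x^2 - 32*x + 16
which factors as (x - 2)^4. The eigenvalues (with algebraic multiplicities) are λ = 2 with multiplicity 4.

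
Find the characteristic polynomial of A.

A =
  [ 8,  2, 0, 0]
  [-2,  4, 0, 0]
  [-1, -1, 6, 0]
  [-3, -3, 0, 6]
x^4 - 24*x^3 + 216*x^2 - 864*x + 1296

Expanding det(x·I − A) (e.g. by cofactor expansion or by noting that A is similar to its Jordan form J, which has the same characteristic polynomial as A) gives
  χ_A(x) = x^4 - 24*x^3 + 216*x^2 - 864*x + 1296
which factors as (x - 6)^4. The eigenvalues (with algebraic multiplicities) are λ = 6 with multiplicity 4.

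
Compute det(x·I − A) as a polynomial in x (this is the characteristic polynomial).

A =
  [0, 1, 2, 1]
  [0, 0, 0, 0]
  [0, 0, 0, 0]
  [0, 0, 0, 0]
x^4

Expanding det(x·I − A) (e.g. by cofactor expansion or by noting that A is similar to its Jordan form J, which has the same characteristic polynomial as A) gives
  χ_A(x) = x^4
which factors as x^4. The eigenvalues (with algebraic multiplicities) are λ = 0 with multiplicity 4.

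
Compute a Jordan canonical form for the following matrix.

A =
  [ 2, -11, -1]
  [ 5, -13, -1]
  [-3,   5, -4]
J_3(-5)

The characteristic polynomial is
  det(x·I − A) = x^3 + 15*x^2 + 75*x + 125 = (x + 5)^3

Eigenvalues and multiplicities (the geometric multiplicity of λ is n − rank(A − λI), which equals the number of Jordan blocks for λ):
  λ = -5: algebraic multiplicity = 3, geometric multiplicity = 1

Determining the block sizes for each eigenvalue:
  λ = -5: one block (gm = 1), so the single block has size am = 3 → block sizes [3]

Assembling the blocks gives a Jordan form
J =
  [-5,  1,  0]
  [ 0, -5,  1]
  [ 0,  0, -5]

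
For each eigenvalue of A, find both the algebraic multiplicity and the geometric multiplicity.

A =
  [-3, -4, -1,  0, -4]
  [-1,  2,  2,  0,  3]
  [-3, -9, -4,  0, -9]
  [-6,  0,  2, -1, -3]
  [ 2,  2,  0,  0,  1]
λ = -1: alg = 5, geom = 2

Step 1 — factor the characteristic polynomial to read off the algebraic multiplicities:
  χ_A(x) = (x + 1)^5

Step 2 — compute geometric multiplicities via the rank-nullity identity g(λ) = n − rank(A − λI):
  rank(A − (-1)·I) = 3, so dim ker(A − (-1)·I) = n − 3 = 2

Summary:
  λ = -1: algebraic multiplicity = 5, geometric multiplicity = 2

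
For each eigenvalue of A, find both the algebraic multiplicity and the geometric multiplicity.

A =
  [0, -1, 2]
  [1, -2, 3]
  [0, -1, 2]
λ = 0: alg = 3, geom = 1

Step 1 — factor the characteristic polynomial to read off the algebraic multiplicities:
  χ_A(x) = x^3

Step 2 — compute geometric multiplicities via the rank-nullity identity g(λ) = n − rank(A − λI):
  rank(A − (0)·I) = 2, so dim ker(A − (0)·I) = n − 2 = 1

Summary:
  λ = 0: algebraic multiplicity = 3, geometric multiplicity = 1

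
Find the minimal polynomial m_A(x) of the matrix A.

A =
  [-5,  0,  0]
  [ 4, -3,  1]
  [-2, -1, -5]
x^3 + 13*x^2 + 56*x + 80

The characteristic polynomial is χ_A(x) = (x + 4)^2*(x + 5), so the eigenvalues are known. The minimal polynomial is
  m_A(x) = Π_λ (x − λ)^{k_λ}
where k_λ is the size of the *largest* Jordan block for λ (equivalently, the smallest k with (A − λI)^k v = 0 for every generalised eigenvector v of λ).

  λ = -5: largest Jordan block has size 1, contributing (x + 5)
  λ = -4: largest Jordan block has size 2, contributing (x + 4)^2

So m_A(x) = (x + 4)^2*(x + 5) = x^3 + 13*x^2 + 56*x + 80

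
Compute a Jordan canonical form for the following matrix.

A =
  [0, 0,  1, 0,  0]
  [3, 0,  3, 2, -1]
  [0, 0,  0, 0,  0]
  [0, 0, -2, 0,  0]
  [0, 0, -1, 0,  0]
J_2(0) ⊕ J_2(0) ⊕ J_1(0)

The characteristic polynomial is
  det(x·I − A) = x^5

Eigenvalues and multiplicities (the geometric multiplicity of λ is n − rank(A − λI), which equals the number of Jordan blocks for λ):
  λ = 0: algebraic multiplicity = 5, geometric multiplicity = 3

Determining the block sizes for each eigenvalue:
  λ = 0: with am = 5 and gm = 3, the partition is not yet determined (e.g. several partitions of 5 into 3 parts exist). Let N = A − (0)·I. Computing rank(N^1) = 2, rank(N^2) = 0; the number of blocks of size ≥ j is rank(N^{j−1}) − rank(N^j), giving [3, 2]. So we have 2 block(s) of size 2, 1 block(s) of size 1 → block sizes [2, 2, 1]

Assembling the blocks gives a Jordan form
J =
  [0, 1, 0, 0, 0]
  [0, 0, 0, 0, 0]
  [0, 0, 0, 1, 0]
  [0, 0, 0, 0, 0]
  [0, 0, 0, 0, 0]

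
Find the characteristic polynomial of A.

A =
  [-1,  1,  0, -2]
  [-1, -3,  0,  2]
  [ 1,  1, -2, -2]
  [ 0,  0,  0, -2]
x^4 + 8*x^3 + 24*x^2 + 32*x + 16

Expanding det(x·I − A) (e.g. by cofactor expansion or by noting that A is similar to its Jordan form J, which has the same characteristic polynomial as A) gives
  χ_A(x) = x^4 + 8*x^3 + 24*x^2 + 32*x + 16
which factors as (x + 2)^4. The eigenvalues (with algebraic multiplicities) are λ = -2 with multiplicity 4.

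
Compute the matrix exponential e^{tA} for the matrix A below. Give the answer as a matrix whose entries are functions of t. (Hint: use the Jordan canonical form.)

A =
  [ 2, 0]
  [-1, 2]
e^{tA} =
  [exp(2*t), 0]
  [-t*exp(2*t), exp(2*t)]

Strategy: write A = P · J · P⁻¹ where J is a Jordan canonical form, so e^{tA} = P · e^{tJ} · P⁻¹, and e^{tJ} can be computed block-by-block.

A has Jordan form
J =
  [2, 1]
  [0, 2]
(up to reordering of blocks).

Per-block formulas:
  For a 2×2 Jordan block J_2(2): exp(t · J_2(2)) = e^(2t)·(I + t·N), where N is the 2×2 nilpotent shift.

After assembling e^{tJ} and conjugating by P, we get:

e^{tA} =
  [exp(2*t), 0]
  [-t*exp(2*t), exp(2*t)]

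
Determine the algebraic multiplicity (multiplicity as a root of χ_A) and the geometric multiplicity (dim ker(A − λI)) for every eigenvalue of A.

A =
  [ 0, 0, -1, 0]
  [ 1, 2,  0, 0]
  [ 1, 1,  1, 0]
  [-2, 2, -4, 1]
λ = 1: alg = 4, geom = 2

Step 1 — factor the characteristic polynomial to read off the algebraic multiplicities:
  χ_A(x) = (x - 1)^4

Step 2 — compute geometric multiplicities via the rank-nullity identity g(λ) = n − rank(A − λI):
  rank(A − (1)·I) = 2, so dim ker(A − (1)·I) = n − 2 = 2

Summary:
  λ = 1: algebraic multiplicity = 4, geometric multiplicity = 2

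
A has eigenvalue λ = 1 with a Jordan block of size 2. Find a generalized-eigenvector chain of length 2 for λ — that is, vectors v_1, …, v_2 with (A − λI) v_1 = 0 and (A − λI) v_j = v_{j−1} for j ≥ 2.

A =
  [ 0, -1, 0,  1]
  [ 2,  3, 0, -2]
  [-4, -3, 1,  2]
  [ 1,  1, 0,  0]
A Jordan chain for λ = 1 of length 2:
v_1 = (-1, 2, -4, 1)ᵀ
v_2 = (1, 0, 0, 0)ᵀ

Let N = A − (1)·I. We want v_2 with N^2 v_2 = 0 but N^1 v_2 ≠ 0; then v_{j-1} := N · v_j for j = 2, …, 2.

Pick v_2 = (1, 0, 0, 0)ᵀ.
Then v_1 = N · v_2 = (-1, 2, -4, 1)ᵀ.

Sanity check: (A − (1)·I) v_1 = (0, 0, 0, 0)ᵀ = 0. ✓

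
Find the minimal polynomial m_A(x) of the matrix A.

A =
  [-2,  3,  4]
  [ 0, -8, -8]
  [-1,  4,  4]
x^3 + 6*x^2 + 12*x + 8

The characteristic polynomial is χ_A(x) = (x + 2)^3, so the eigenvalues are known. The minimal polynomial is
  m_A(x) = Π_λ (x − λ)^{k_λ}
where k_λ is the size of the *largest* Jordan block for λ (equivalently, the smallest k with (A − λI)^k v = 0 for every generalised eigenvector v of λ).

  λ = -2: largest Jordan block has size 3, contributing (x + 2)^3

So m_A(x) = (x + 2)^3 = x^3 + 6*x^2 + 12*x + 8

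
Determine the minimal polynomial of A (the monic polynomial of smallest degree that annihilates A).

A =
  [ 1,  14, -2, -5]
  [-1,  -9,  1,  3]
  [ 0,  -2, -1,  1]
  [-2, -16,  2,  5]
x^2 + 2*x + 1

The characteristic polynomial is χ_A(x) = (x + 1)^4, so the eigenvalues are known. The minimal polynomial is
  m_A(x) = Π_λ (x − λ)^{k_λ}
where k_λ is the size of the *largest* Jordan block for λ (equivalently, the smallest k with (A − λI)^k v = 0 for every generalised eigenvector v of λ).

  λ = -1: largest Jordan block has size 2, contributing (x + 1)^2

So m_A(x) = (x + 1)^2 = x^2 + 2*x + 1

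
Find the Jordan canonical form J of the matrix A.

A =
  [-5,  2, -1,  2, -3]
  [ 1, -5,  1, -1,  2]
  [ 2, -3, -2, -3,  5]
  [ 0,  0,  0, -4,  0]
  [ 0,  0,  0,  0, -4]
J_3(-4) ⊕ J_1(-4) ⊕ J_1(-4)

The characteristic polynomial is
  det(x·I − A) = x^5 + 20*x^4 + 160*x^3 + 640*x^2 + 1280*x + 1024 = (x + 4)^5

Eigenvalues and multiplicities (the geometric multiplicity of λ is n − rank(A − λI), which equals the number of Jordan blocks for λ):
  λ = -4: algebraic multiplicity = 5, geometric multiplicity = 3

Determining the block sizes for each eigenvalue:
  λ = -4: with am = 5 and gm = 3, the partition is not yet determined (e.g. several partitions of 5 into 3 parts exist). Let N = A − (-4)·I. Computing rank(N^1) = 2, rank(N^2) = 1, rank(N^3) = 0; the number of blocks of size ≥ j is rank(N^{j−1}) − rank(N^j), giving [3, 1, 1]. So we have 1 block(s) of size 3, 2 block(s) of size 1 → block sizes [3, 1, 1]

Assembling the blocks gives a Jordan form
J =
  [-4,  1,  0,  0,  0]
  [ 0, -4,  1,  0,  0]
  [ 0,  0, -4,  0,  0]
  [ 0,  0,  0, -4,  0]
  [ 0,  0,  0,  0, -4]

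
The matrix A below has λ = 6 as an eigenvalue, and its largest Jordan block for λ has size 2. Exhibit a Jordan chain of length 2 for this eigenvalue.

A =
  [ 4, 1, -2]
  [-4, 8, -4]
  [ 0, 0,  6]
A Jordan chain for λ = 6 of length 2:
v_1 = (-2, -4, 0)ᵀ
v_2 = (1, 0, 0)ᵀ

Let N = A − (6)·I. We want v_2 with N^2 v_2 = 0 but N^1 v_2 ≠ 0; then v_{j-1} := N · v_j for j = 2, …, 2.

Pick v_2 = (1, 0, 0)ᵀ.
Then v_1 = N · v_2 = (-2, -4, 0)ᵀ.

Sanity check: (A − (6)·I) v_1 = (0, 0, 0)ᵀ = 0. ✓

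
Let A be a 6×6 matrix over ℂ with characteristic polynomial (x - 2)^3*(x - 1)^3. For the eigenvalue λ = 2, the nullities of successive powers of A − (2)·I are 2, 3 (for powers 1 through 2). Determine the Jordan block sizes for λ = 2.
Block sizes for λ = 2: [2, 1]

From the dimensions of kernels of powers, the number of Jordan blocks of size at least j is d_j − d_{j−1} where d_j = dim ker(N^j) (with d_0 = 0). Computing the differences gives [2, 1].
The number of blocks of size exactly k is (#blocks of size ≥ k) − (#blocks of size ≥ k + 1), so the partition is: 1 block(s) of size 1, 1 block(s) of size 2.
In nonincreasing order the block sizes are [2, 1].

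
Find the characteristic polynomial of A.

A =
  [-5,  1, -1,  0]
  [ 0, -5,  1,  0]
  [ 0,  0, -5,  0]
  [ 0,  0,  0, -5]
x^4 + 20*x^3 + 150*x^2 + 500*x + 625

Expanding det(x·I − A) (e.g. by cofactor expansion or by noting that A is similar to its Jordan form J, which has the same characteristic polynomial as A) gives
  χ_A(x) = x^4 + 20*x^3 + 150*x^2 + 500*x + 625
which factors as (x + 5)^4. The eigenvalues (with algebraic multiplicities) are λ = -5 with multiplicity 4.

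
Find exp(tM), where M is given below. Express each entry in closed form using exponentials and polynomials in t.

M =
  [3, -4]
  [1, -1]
e^{tM} =
  [2*t*exp(t) + exp(t), -4*t*exp(t)]
  [t*exp(t), -2*t*exp(t) + exp(t)]

Strategy: write M = P · J · P⁻¹ where J is a Jordan canonical form, so e^{tM} = P · e^{tJ} · P⁻¹, and e^{tJ} can be computed block-by-block.

M has Jordan form
J =
  [1, 1]
  [0, 1]
(up to reordering of blocks).

Per-block formulas:
  For a 2×2 Jordan block J_2(1): exp(t · J_2(1)) = e^(1t)·(I + t·N), where N is the 2×2 nilpotent shift.

After assembling e^{tJ} and conjugating by P, we get:

e^{tM} =
  [2*t*exp(t) + exp(t), -4*t*exp(t)]
  [t*exp(t), -2*t*exp(t) + exp(t)]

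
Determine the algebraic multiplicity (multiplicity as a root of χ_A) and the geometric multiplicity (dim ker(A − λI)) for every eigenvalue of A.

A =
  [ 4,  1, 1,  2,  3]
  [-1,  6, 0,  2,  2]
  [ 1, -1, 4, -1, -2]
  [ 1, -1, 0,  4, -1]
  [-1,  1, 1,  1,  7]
λ = 5: alg = 5, geom = 2

Step 1 — factor the characteristic polynomial to read off the algebraic multiplicities:
  χ_A(x) = (x - 5)^5

Step 2 — compute geometric multiplicities via the rank-nullity identity g(λ) = n − rank(A − λI):
  rank(A − (5)·I) = 3, so dim ker(A − (5)·I) = n − 3 = 2

Summary:
  λ = 5: algebraic multiplicity = 5, geometric multiplicity = 2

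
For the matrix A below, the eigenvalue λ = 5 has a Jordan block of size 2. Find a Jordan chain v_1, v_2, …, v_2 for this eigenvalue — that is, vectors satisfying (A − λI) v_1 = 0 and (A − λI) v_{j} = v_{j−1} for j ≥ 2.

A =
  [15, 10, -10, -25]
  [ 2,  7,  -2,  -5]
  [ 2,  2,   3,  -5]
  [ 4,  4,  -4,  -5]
A Jordan chain for λ = 5 of length 2:
v_1 = (10, 2, 2, 4)ᵀ
v_2 = (1, 0, 0, 0)ᵀ

Let N = A − (5)·I. We want v_2 with N^2 v_2 = 0 but N^1 v_2 ≠ 0; then v_{j-1} := N · v_j for j = 2, …, 2.

Pick v_2 = (1, 0, 0, 0)ᵀ.
Then v_1 = N · v_2 = (10, 2, 2, 4)ᵀ.

Sanity check: (A − (5)·I) v_1 = (0, 0, 0, 0)ᵀ = 0. ✓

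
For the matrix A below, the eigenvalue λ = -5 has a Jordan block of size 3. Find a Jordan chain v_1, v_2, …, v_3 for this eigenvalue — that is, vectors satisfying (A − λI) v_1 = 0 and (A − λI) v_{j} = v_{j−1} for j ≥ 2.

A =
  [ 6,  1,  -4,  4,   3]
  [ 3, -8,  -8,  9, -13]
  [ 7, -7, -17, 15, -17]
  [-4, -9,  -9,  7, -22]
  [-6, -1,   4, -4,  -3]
A Jordan chain for λ = -5 of length 3:
v_1 = (-3, 0, -6, 0, 3)ᵀ
v_2 = (1, -3, -7, -9, -1)ᵀ
v_3 = (0, 1, 0, 0, 0)ᵀ

Let N = A − (-5)·I. We want v_3 with N^3 v_3 = 0 but N^2 v_3 ≠ 0; then v_{j-1} := N · v_j for j = 3, …, 2.

Pick v_3 = (0, 1, 0, 0, 0)ᵀ.
Then v_2 = N · v_3 = (1, -3, -7, -9, -1)ᵀ.
Then v_1 = N · v_2 = (-3, 0, -6, 0, 3)ᵀ.

Sanity check: (A − (-5)·I) v_1 = (0, 0, 0, 0, 0)ᵀ = 0. ✓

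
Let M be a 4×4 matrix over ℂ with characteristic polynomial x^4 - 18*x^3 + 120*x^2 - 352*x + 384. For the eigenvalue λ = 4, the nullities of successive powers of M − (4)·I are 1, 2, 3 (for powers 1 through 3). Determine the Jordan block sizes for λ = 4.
Block sizes for λ = 4: [3]

From the dimensions of kernels of powers, the number of Jordan blocks of size at least j is d_j − d_{j−1} where d_j = dim ker(N^j) (with d_0 = 0). Computing the differences gives [1, 1, 1].
The number of blocks of size exactly k is (#blocks of size ≥ k) − (#blocks of size ≥ k + 1), so the partition is: 1 block(s) of size 3.
In nonincreasing order the block sizes are [3].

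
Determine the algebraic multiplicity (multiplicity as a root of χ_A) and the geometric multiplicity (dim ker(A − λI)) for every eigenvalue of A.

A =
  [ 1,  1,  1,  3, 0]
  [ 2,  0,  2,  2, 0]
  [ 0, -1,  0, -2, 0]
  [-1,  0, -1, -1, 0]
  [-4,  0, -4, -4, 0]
λ = 0: alg = 5, geom = 3

Step 1 — factor the characteristic polynomial to read off the algebraic multiplicities:
  χ_A(x) = x^5

Step 2 — compute geometric multiplicities via the rank-nullity identity g(λ) = n − rank(A − λI):
  rank(A − (0)·I) = 2, so dim ker(A − (0)·I) = n − 2 = 3

Summary:
  λ = 0: algebraic multiplicity = 5, geometric multiplicity = 3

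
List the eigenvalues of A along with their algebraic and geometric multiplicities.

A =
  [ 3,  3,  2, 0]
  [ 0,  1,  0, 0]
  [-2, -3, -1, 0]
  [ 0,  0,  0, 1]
λ = 1: alg = 4, geom = 3

Step 1 — factor the characteristic polynomial to read off the algebraic multiplicities:
  χ_A(x) = (x - 1)^4

Step 2 — compute geometric multiplicities via the rank-nullity identity g(λ) = n − rank(A − λI):
  rank(A − (1)·I) = 1, so dim ker(A − (1)·I) = n − 1 = 3

Summary:
  λ = 1: algebraic multiplicity = 4, geometric multiplicity = 3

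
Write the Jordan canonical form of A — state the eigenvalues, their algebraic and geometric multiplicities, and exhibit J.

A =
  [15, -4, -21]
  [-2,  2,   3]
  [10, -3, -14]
J_3(1)

The characteristic polynomial is
  det(x·I − A) = x^3 - 3*x^2 + 3*x - 1 = (x - 1)^3

Eigenvalues and multiplicities (the geometric multiplicity of λ is n − rank(A − λI), which equals the number of Jordan blocks for λ):
  λ = 1: algebraic multiplicity = 3, geometric multiplicity = 1

Determining the block sizes for each eigenvalue:
  λ = 1: one block (gm = 1), so the single block has size am = 3 → block sizes [3]

Assembling the blocks gives a Jordan form
J =
  [1, 1, 0]
  [0, 1, 1]
  [0, 0, 1]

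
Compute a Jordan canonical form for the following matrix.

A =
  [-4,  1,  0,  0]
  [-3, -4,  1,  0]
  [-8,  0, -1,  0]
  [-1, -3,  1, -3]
J_3(-3) ⊕ J_1(-3)

The characteristic polynomial is
  det(x·I − A) = x^4 + 12*x^3 + 54*x^2 + 108*x + 81 = (x + 3)^4

Eigenvalues and multiplicities (the geometric multiplicity of λ is n − rank(A − λI), which equals the number of Jordan blocks for λ):
  λ = -3: algebraic multiplicity = 4, geometric multiplicity = 2

Determining the block sizes for each eigenvalue:
  λ = -3: with am = 4 and gm = 2, the partition is not yet determined (e.g. several partitions of 4 into 2 parts exist). Let N = A − (-3)·I. Computing rank(N^1) = 2, rank(N^2) = 1, rank(N^3) = 0; the number of blocks of size ≥ j is rank(N^{j−1}) − rank(N^j), giving [2, 1, 1]. So we have 1 block(s) of size 3, 1 block(s) of size 1 → block sizes [3, 1]

Assembling the blocks gives a Jordan form
J =
  [-3,  1,  0,  0]
  [ 0, -3,  1,  0]
  [ 0,  0, -3,  0]
  [ 0,  0,  0, -3]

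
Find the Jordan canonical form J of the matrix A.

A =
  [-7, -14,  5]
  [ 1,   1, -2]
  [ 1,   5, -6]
J_3(-4)

The characteristic polynomial is
  det(x·I − A) = x^3 + 12*x^2 + 48*x + 64 = (x + 4)^3

Eigenvalues and multiplicities (the geometric multiplicity of λ is n − rank(A − λI), which equals the number of Jordan blocks for λ):
  λ = -4: algebraic multiplicity = 3, geometric multiplicity = 1

Determining the block sizes for each eigenvalue:
  λ = -4: one block (gm = 1), so the single block has size am = 3 → block sizes [3]

Assembling the blocks gives a Jordan form
J =
  [-4,  1,  0]
  [ 0, -4,  1]
  [ 0,  0, -4]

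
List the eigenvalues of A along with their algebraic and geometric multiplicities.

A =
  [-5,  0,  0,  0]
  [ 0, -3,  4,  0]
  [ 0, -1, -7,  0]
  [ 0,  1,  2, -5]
λ = -5: alg = 4, geom = 3

Step 1 — factor the characteristic polynomial to read off the algebraic multiplicities:
  χ_A(x) = (x + 5)^4

Step 2 — compute geometric multiplicities via the rank-nullity identity g(λ) = n − rank(A − λI):
  rank(A − (-5)·I) = 1, so dim ker(A − (-5)·I) = n − 1 = 3

Summary:
  λ = -5: algebraic multiplicity = 4, geometric multiplicity = 3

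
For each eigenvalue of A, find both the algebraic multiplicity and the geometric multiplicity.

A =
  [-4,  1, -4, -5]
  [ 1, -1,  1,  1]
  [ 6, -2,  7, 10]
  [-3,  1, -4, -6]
λ = -1: alg = 4, geom = 2

Step 1 — factor the characteristic polynomial to read off the algebraic multiplicities:
  χ_A(x) = (x + 1)^4

Step 2 — compute geometric multiplicities via the rank-nullity identity g(λ) = n − rank(A − λI):
  rank(A − (-1)·I) = 2, so dim ker(A − (-1)·I) = n − 2 = 2

Summary:
  λ = -1: algebraic multiplicity = 4, geometric multiplicity = 2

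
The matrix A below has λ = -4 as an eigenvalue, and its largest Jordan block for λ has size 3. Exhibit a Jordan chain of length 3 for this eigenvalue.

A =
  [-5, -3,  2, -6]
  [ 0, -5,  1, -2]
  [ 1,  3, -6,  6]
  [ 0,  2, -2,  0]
A Jordan chain for λ = -4 of length 3:
v_1 = (3, 1, -3, -2)ᵀ
v_2 = (-1, 0, 1, 0)ᵀ
v_3 = (1, 0, 0, 0)ᵀ

Let N = A − (-4)·I. We want v_3 with N^3 v_3 = 0 but N^2 v_3 ≠ 0; then v_{j-1} := N · v_j for j = 3, …, 2.

Pick v_3 = (1, 0, 0, 0)ᵀ.
Then v_2 = N · v_3 = (-1, 0, 1, 0)ᵀ.
Then v_1 = N · v_2 = (3, 1, -3, -2)ᵀ.

Sanity check: (A − (-4)·I) v_1 = (0, 0, 0, 0)ᵀ = 0. ✓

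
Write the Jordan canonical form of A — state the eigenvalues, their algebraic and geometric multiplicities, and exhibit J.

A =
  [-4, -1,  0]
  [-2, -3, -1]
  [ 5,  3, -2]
J_3(-3)

The characteristic polynomial is
  det(x·I − A) = x^3 + 9*x^2 + 27*x + 27 = (x + 3)^3

Eigenvalues and multiplicities (the geometric multiplicity of λ is n − rank(A − λI), which equals the number of Jordan blocks for λ):
  λ = -3: algebraic multiplicity = 3, geometric multiplicity = 1

Determining the block sizes for each eigenvalue:
  λ = -3: one block (gm = 1), so the single block has size am = 3 → block sizes [3]

Assembling the blocks gives a Jordan form
J =
  [-3,  1,  0]
  [ 0, -3,  1]
  [ 0,  0, -3]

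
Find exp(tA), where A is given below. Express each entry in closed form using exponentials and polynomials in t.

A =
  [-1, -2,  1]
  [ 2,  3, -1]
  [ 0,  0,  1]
e^{tA} =
  [-2*t*exp(t) + exp(t), -2*t*exp(t), t*exp(t)]
  [2*t*exp(t), 2*t*exp(t) + exp(t), -t*exp(t)]
  [0, 0, exp(t)]

Strategy: write A = P · J · P⁻¹ where J is a Jordan canonical form, so e^{tA} = P · e^{tJ} · P⁻¹, and e^{tJ} can be computed block-by-block.

A has Jordan form
J =
  [1, 1, 0]
  [0, 1, 0]
  [0, 0, 1]
(up to reordering of blocks).

Per-block formulas:
  For a 2×2 Jordan block J_2(1): exp(t · J_2(1)) = e^(1t)·(I + t·N), where N is the 2×2 nilpotent shift.
  For a 1×1 block at λ = 1: exp(t · [1]) = [e^(1t)].

After assembling e^{tJ} and conjugating by P, we get:

e^{tA} =
  [-2*t*exp(t) + exp(t), -2*t*exp(t), t*exp(t)]
  [2*t*exp(t), 2*t*exp(t) + exp(t), -t*exp(t)]
  [0, 0, exp(t)]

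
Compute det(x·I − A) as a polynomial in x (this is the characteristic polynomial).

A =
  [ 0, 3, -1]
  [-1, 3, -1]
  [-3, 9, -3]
x^3

Expanding det(x·I − A) (e.g. by cofactor expansion or by noting that A is similar to its Jordan form J, which has the same characteristic polynomial as A) gives
  χ_A(x) = x^3
which factors as x^3. The eigenvalues (with algebraic multiplicities) are λ = 0 with multiplicity 3.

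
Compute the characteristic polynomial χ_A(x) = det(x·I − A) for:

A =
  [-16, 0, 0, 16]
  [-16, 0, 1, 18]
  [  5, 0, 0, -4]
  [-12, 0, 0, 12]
x^4 + 4*x^3

Expanding det(x·I − A) (e.g. by cofactor expansion or by noting that A is similar to its Jordan form J, which has the same characteristic polynomial as A) gives
  χ_A(x) = x^4 + 4*x^3
which factors as x^3*(x + 4). The eigenvalues (with algebraic multiplicities) are λ = -4 with multiplicity 1, λ = 0 with multiplicity 3.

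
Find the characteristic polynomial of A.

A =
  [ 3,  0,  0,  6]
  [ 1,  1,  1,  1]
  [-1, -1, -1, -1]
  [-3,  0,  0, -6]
x^4 + 3*x^3

Expanding det(x·I − A) (e.g. by cofactor expansion or by noting that A is similar to its Jordan form J, which has the same characteristic polynomial as A) gives
  χ_A(x) = x^4 + 3*x^3
which factors as x^3*(x + 3). The eigenvalues (with algebraic multiplicities) are λ = -3 with multiplicity 1, λ = 0 with multiplicity 3.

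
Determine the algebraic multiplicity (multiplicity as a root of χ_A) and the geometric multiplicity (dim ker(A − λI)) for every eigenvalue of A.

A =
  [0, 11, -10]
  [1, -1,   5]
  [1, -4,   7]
λ = 2: alg = 3, geom = 1

Step 1 — factor the characteristic polynomial to read off the algebraic multiplicities:
  χ_A(x) = (x - 2)^3

Step 2 — compute geometric multiplicities via the rank-nullity identity g(λ) = n − rank(A − λI):
  rank(A − (2)·I) = 2, so dim ker(A − (2)·I) = n − 2 = 1

Summary:
  λ = 2: algebraic multiplicity = 3, geometric multiplicity = 1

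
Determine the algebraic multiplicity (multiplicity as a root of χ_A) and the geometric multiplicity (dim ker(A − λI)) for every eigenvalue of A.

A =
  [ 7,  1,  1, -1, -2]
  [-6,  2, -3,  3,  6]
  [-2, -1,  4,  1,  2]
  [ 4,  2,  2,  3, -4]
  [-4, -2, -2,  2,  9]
λ = 5: alg = 5, geom = 4

Step 1 — factor the characteristic polynomial to read off the algebraic multiplicities:
  χ_A(x) = (x - 5)^5

Step 2 — compute geometric multiplicities via the rank-nullity identity g(λ) = n − rank(A − λI):
  rank(A − (5)·I) = 1, so dim ker(A − (5)·I) = n − 1 = 4

Summary:
  λ = 5: algebraic multiplicity = 5, geometric multiplicity = 4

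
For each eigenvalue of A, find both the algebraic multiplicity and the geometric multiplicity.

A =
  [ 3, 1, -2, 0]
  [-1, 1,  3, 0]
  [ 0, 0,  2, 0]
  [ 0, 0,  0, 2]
λ = 2: alg = 4, geom = 2

Step 1 — factor the characteristic polynomial to read off the algebraic multiplicities:
  χ_A(x) = (x - 2)^4

Step 2 — compute geometric multiplicities via the rank-nullity identity g(λ) = n − rank(A − λI):
  rank(A − (2)·I) = 2, so dim ker(A − (2)·I) = n − 2 = 2

Summary:
  λ = 2: algebraic multiplicity = 4, geometric multiplicity = 2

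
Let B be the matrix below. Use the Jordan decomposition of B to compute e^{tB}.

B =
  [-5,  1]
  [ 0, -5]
e^{tB} =
  [exp(-5*t), t*exp(-5*t)]
  [0, exp(-5*t)]

Strategy: write B = P · J · P⁻¹ where J is a Jordan canonical form, so e^{tB} = P · e^{tJ} · P⁻¹, and e^{tJ} can be computed block-by-block.

B has Jordan form
J =
  [-5,  1]
  [ 0, -5]
(up to reordering of blocks).

Per-block formulas:
  For a 2×2 Jordan block J_2(-5): exp(t · J_2(-5)) = e^(-5t)·(I + t·N), where N is the 2×2 nilpotent shift.

After assembling e^{tJ} and conjugating by P, we get:

e^{tB} =
  [exp(-5*t), t*exp(-5*t)]
  [0, exp(-5*t)]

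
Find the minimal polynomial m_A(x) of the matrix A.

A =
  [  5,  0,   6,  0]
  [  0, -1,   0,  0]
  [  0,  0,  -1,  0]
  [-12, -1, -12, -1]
x^3 - 3*x^2 - 9*x - 5

The characteristic polynomial is χ_A(x) = (x - 5)*(x + 1)^3, so the eigenvalues are known. The minimal polynomial is
  m_A(x) = Π_λ (x − λ)^{k_λ}
where k_λ is the size of the *largest* Jordan block for λ (equivalently, the smallest k with (A − λI)^k v = 0 for every generalised eigenvector v of λ).

  λ = -1: largest Jordan block has size 2, contributing (x + 1)^2
  λ = 5: largest Jordan block has size 1, contributing (x − 5)

So m_A(x) = (x - 5)*(x + 1)^2 = x^3 - 3*x^2 - 9*x - 5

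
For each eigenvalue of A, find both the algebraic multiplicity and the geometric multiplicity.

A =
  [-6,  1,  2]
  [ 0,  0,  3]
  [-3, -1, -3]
λ = -3: alg = 3, geom = 1

Step 1 — factor the characteristic polynomial to read off the algebraic multiplicities:
  χ_A(x) = (x + 3)^3

Step 2 — compute geometric multiplicities via the rank-nullity identity g(λ) = n − rank(A − λI):
  rank(A − (-3)·I) = 2, so dim ker(A − (-3)·I) = n − 2 = 1

Summary:
  λ = -3: algebraic multiplicity = 3, geometric multiplicity = 1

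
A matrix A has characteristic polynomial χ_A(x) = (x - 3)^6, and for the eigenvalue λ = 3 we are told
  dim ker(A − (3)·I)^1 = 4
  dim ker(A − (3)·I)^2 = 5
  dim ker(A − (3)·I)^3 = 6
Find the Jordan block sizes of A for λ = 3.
Block sizes for λ = 3: [3, 1, 1, 1]

From the dimensions of kernels of powers, the number of Jordan blocks of size at least j is d_j − d_{j−1} where d_j = dim ker(N^j) (with d_0 = 0). Computing the differences gives [4, 1, 1].
The number of blocks of size exactly k is (#blocks of size ≥ k) − (#blocks of size ≥ k + 1), so the partition is: 3 block(s) of size 1, 1 block(s) of size 3.
In nonincreasing order the block sizes are [3, 1, 1, 1].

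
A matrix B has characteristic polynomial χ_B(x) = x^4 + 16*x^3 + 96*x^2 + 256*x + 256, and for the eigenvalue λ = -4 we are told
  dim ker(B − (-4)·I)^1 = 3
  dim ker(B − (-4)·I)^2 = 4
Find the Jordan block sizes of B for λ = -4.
Block sizes for λ = -4: [2, 1, 1]

From the dimensions of kernels of powers, the number of Jordan blocks of size at least j is d_j − d_{j−1} where d_j = dim ker(N^j) (with d_0 = 0). Computing the differences gives [3, 1].
The number of blocks of size exactly k is (#blocks of size ≥ k) − (#blocks of size ≥ k + 1), so the partition is: 2 block(s) of size 1, 1 block(s) of size 2.
In nonincreasing order the block sizes are [2, 1, 1].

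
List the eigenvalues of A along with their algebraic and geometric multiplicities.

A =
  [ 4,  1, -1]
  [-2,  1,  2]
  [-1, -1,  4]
λ = 3: alg = 3, geom = 2

Step 1 — factor the characteristic polynomial to read off the algebraic multiplicities:
  χ_A(x) = (x - 3)^3

Step 2 — compute geometric multiplicities via the rank-nullity identity g(λ) = n − rank(A − λI):
  rank(A − (3)·I) = 1, so dim ker(A − (3)·I) = n − 1 = 2

Summary:
  λ = 3: algebraic multiplicity = 3, geometric multiplicity = 2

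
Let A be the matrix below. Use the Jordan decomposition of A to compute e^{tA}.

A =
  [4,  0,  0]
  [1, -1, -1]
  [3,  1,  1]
e^{tA} =
  [exp(4*t), 0, 0]
  [t, 1 - t, -t]
  [-t + exp(4*t) - 1, t, t + 1]

Strategy: write A = P · J · P⁻¹ where J is a Jordan canonical form, so e^{tA} = P · e^{tJ} · P⁻¹, and e^{tJ} can be computed block-by-block.

A has Jordan form
J =
  [0, 1, 0]
  [0, 0, 0]
  [0, 0, 4]
(up to reordering of blocks).

Per-block formulas:
  For a 1×1 block at λ = 4: exp(t · [4]) = [e^(4t)].
  For a 2×2 Jordan block J_2(0): exp(t · J_2(0)) = e^(0t)·(I + t·N), where N is the 2×2 nilpotent shift.

After assembling e^{tJ} and conjugating by P, we get:

e^{tA} =
  [exp(4*t), 0, 0]
  [t, 1 - t, -t]
  [-t + exp(4*t) - 1, t, t + 1]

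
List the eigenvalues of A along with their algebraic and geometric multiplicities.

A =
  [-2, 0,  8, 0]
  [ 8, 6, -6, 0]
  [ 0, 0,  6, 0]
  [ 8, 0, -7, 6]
λ = -2: alg = 1, geom = 1; λ = 6: alg = 3, geom = 2

Step 1 — factor the characteristic polynomial to read off the algebraic multiplicities:
  χ_A(x) = (x - 6)^3*(x + 2)

Step 2 — compute geometric multiplicities via the rank-nullity identity g(λ) = n − rank(A − λI):
  rank(A − (-2)·I) = 3, so dim ker(A − (-2)·I) = n − 3 = 1
  rank(A − (6)·I) = 2, so dim ker(A − (6)·I) = n − 2 = 2

Summary:
  λ = -2: algebraic multiplicity = 1, geometric multiplicity = 1
  λ = 6: algebraic multiplicity = 3, geometric multiplicity = 2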